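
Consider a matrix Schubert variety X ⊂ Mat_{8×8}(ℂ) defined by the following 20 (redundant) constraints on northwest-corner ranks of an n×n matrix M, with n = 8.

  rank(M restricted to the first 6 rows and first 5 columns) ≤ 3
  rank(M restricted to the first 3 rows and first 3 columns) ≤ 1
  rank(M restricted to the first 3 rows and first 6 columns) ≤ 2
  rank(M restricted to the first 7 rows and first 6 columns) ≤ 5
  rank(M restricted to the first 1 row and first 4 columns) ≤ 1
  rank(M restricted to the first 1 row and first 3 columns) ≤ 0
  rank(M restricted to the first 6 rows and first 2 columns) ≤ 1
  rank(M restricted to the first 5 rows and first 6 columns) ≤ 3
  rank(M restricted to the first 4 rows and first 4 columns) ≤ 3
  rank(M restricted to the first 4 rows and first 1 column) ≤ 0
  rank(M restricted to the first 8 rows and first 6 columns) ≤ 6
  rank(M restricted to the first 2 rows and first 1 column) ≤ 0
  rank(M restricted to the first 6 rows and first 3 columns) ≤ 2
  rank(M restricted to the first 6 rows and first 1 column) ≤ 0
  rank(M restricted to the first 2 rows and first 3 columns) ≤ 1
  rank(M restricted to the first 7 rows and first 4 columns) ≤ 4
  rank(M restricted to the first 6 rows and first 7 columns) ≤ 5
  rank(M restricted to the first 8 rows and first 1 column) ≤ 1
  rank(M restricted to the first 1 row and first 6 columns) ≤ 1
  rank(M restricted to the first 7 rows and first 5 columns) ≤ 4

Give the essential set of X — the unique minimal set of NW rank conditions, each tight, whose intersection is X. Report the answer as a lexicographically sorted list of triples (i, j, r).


Recovering R(i,j) via the rank-extension bound from the 20 conditions:

  0 | 0 | 0 | 1 | 1 | 1 | 1 | 1
  0 | 1 | 1 | 2 | 2 | 2 | 2 | 2
  0 | 1 | 1 | 2 | 2 | 2 | 3 | 3
  0 | 1 | 2 | 3 | 3 | 3 | 4 | 4
  0 | 1 | 2 | 3 | 3 | 3 | 4 | 5
  0 | 1 | 2 | 3 | 3 | 4 | 5 | 6
  1 | 2 | 3 | 4 | 4 | 5 | 6 | 7
  1 | 2 | 3 | 4 | 5 | 6 | 7 | 8

second differences of R give the permutation w = (4, 2, 7, 3, 8, 6, 1, 5).

|D(w)|=14, |Ess(w)|=6:

[(1, 3, 0), (3, 3, 1), (3, 6, 2), (5, 6, 3), (6, 1, 0), (6, 5, 3)]


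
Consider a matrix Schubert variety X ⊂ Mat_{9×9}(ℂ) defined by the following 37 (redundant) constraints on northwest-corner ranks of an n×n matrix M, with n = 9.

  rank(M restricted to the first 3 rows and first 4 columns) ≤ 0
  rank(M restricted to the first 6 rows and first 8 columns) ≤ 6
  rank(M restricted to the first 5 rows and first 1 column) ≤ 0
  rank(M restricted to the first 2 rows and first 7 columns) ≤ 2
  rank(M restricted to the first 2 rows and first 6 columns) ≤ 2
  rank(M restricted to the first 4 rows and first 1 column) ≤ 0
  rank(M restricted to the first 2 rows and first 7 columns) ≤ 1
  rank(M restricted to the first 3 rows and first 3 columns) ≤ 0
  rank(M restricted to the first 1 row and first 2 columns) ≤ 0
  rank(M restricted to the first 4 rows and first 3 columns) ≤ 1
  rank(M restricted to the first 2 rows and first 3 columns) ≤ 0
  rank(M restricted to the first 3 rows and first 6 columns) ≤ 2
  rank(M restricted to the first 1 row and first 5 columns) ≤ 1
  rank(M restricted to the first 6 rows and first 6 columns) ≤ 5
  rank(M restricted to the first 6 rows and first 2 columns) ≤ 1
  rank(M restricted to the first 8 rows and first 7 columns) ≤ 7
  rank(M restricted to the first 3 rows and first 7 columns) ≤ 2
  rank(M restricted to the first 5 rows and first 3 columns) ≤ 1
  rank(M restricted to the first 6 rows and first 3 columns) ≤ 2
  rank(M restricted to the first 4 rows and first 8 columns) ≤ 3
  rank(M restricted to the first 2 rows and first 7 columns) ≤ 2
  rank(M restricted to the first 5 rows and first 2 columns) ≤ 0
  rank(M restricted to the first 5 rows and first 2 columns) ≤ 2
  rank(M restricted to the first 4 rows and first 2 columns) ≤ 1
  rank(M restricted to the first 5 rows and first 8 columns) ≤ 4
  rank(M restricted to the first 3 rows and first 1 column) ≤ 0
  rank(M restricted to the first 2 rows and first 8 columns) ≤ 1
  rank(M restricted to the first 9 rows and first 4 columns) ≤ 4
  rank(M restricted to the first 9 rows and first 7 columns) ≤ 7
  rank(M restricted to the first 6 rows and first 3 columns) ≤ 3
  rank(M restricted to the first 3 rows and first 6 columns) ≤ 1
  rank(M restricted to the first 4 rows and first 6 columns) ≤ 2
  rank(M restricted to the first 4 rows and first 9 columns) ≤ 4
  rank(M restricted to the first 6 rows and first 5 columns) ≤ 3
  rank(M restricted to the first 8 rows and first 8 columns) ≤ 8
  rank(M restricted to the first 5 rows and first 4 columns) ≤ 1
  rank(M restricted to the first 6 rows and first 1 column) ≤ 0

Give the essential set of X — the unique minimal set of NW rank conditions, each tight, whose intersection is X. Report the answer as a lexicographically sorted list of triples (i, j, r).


Reconstructing r_w from the 37 given conditions:

  0  0  0  0  1  1  1  1  1
  0  0  0  0  1  1  1  1  2
  0  0  0  0  1  1  2  2  3
  0  0  1  1  2  2  3  3  4
  0  0  1  1  2  3  4  4  5
  0  1  2  2  3  4  5  5  6
  1  2  3  3  4  5  6  6  7
  1  2  3  4  5  6  7  7  8
  1  2  3  4  5  6  7  8  9

so w = (5, 9, 7, 3, 6, 2, 1, 4, 8).

D(w) has 22 cells with 6 SE-corners; essential set:

[(2, 8, 1), (3, 4, 0), (3, 6, 1), (5, 2, 0), (5, 4, 1), (6, 1, 0)]


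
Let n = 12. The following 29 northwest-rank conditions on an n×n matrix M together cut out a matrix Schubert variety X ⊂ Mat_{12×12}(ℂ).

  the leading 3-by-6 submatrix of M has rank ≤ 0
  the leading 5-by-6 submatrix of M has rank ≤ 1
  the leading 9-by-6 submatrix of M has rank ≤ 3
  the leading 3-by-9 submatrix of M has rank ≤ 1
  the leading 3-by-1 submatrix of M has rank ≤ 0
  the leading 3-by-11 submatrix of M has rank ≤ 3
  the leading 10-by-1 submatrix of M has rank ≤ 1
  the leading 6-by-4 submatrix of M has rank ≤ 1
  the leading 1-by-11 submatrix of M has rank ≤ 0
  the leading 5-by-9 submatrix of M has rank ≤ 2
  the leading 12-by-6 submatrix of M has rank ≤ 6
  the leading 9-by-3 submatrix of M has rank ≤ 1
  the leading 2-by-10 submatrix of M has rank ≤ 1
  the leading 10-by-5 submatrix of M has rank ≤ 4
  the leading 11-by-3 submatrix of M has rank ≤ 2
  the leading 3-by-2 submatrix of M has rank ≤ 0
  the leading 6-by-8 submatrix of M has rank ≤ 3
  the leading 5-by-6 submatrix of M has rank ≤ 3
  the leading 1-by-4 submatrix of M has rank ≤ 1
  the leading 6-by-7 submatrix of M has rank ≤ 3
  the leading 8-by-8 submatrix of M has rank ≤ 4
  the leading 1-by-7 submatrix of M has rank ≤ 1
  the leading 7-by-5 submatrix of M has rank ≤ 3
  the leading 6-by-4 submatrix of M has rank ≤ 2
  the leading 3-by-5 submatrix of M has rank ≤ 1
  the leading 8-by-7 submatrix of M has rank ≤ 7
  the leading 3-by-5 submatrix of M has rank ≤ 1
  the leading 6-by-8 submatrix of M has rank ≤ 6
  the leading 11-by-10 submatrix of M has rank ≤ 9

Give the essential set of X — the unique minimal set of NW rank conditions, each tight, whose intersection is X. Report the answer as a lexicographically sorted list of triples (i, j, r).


Reconstructing r_w from the 29 given conditions:

  row 1: 0 0 0 0 0 0 0 0 0 0 0 1
  row 2: 0 0 0 0 0 0 1 1 1 1 1 2
  row 3: 0 0 0 0 0 0 1 1 1 2 2 3
  row 4: 1 1 1 1 1 1 2 2 2 3 3 4
  row 5: 1 1 1 1 1 1 2 2 2 3 4 5
  row 6: 1 1 1 1 2 2 3 3 3 4 5 6
  row 7: 1 1 1 2 3 3 4 4 4 5 6 7
  row 8: 1 1 1 2 3 3 4 4 5 6 7 8
  row 9: 1 1 1 2 3 3 4 5 6 7 8 9
  row 10: 1 2 2 3 4 4 5 6 7 8 9 10
  row 11: 1 2 2 3 4 5 6 7 8 9 10 11
  row 12: 1 2 3 4 5 6 7 8 9 10 11 12

giving w = (12, 7, 10, 1, 11, 5, 4, 9, 8, 2, 6, 3) via Δ²R.

Rothe diagram D(w) (45 cells), 10 SE-corners (essential conditions):

[(1, 11, 0), (3, 6, 0), (3, 9, 1), (5, 6, 1), (5, 9, 2), (6, 4, 1), (8, 8, 4), (9, 3, 1), (9, 6, 3), (11, 3, 2)]


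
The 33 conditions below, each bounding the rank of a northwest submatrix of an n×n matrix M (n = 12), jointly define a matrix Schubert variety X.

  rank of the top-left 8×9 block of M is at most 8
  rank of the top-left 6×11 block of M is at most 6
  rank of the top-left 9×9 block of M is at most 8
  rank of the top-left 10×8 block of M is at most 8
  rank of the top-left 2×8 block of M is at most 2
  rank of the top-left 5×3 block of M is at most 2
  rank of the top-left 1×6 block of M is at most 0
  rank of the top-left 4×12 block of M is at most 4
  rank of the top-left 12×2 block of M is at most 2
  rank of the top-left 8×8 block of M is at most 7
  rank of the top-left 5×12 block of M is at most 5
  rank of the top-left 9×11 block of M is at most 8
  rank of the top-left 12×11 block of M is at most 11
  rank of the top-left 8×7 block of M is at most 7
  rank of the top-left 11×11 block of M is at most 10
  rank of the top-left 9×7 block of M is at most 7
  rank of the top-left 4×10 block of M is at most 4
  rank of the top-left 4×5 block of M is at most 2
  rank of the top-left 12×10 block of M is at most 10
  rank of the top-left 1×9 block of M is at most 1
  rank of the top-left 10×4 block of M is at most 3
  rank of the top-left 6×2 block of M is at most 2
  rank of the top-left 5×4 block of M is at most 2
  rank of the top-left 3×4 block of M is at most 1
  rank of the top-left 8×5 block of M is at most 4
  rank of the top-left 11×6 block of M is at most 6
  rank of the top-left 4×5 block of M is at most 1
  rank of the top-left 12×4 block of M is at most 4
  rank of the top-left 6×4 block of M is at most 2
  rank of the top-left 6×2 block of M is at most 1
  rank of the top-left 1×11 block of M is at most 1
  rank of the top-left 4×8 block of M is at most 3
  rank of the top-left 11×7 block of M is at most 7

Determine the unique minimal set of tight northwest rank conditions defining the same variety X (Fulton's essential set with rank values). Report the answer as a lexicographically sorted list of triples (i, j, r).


Reconstructing r_w from the 33 given conditions:

  i=1: 0 0 0 0 0 0 1 1 1 1 1 1
  i=2: 1 1 1 1 1 1 2 2 2 2 2 2
  i=3: 1 1 1 1 1 2 3 3 3 3 3 3
  i=4: 1 1 1 1 1 2 3 3 4 4 4 4
  i=5: 1 1 2 2 2 3 4 4 5 5 5 5
  i=6: 1 1 2 2 3 4 5 5 6 6 6 6
  i=7: 1 2 3 3 4 5 6 6 7 7 7 7
  i=8: 1 2 3 3 4 5 6 7 8 8 8 8
  i=9: 1 2 3 3 4 5 6 7 8 8 8 9
  i=10: 1 2 3 3 4 5 6 7 8 9 9 10
  i=11: 1 2 3 4 5 6 7 8 9 10 10 11
  i=12: 1 2 3 4 5 6 7 8 9 10 11 12

the unique w with this rank table is (7, 1, 6, 9, 3, 5, 2, 8, 12, 10, 4, 11).

ℓ(w)=23; the 7 essential cells (i,j,r):

[(1, 6, 0), (4, 5, 1), (4, 8, 3), (6, 2, 1), (6, 4, 2), (9, 11, 8), (10, 4, 3)]


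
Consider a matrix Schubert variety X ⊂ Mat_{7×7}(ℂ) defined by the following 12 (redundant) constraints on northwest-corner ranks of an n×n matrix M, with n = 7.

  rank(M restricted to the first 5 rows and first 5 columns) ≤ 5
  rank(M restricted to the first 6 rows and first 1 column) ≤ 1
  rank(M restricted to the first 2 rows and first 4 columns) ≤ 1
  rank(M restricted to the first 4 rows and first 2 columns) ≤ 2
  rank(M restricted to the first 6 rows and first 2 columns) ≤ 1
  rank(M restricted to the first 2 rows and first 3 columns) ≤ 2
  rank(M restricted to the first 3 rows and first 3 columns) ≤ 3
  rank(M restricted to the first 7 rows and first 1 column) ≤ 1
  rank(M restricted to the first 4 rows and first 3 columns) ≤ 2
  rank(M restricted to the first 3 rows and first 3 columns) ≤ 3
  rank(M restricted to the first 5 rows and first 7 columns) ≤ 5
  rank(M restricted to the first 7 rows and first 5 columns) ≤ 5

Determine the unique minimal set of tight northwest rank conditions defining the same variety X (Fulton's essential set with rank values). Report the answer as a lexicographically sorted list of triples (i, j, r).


The tightest implied rank at each (i,j), from the 12 conditions:

  1 | 1 | 1 | 1 | 1 | 1 | 1
  1 | 1 | 1 | 1 | 2 | 2 | 2
  1 | 1 | 2 | 2 | 3 | 3 | 3
  1 | 1 | 2 | 3 | 4 | 4 | 4
  1 | 1 | 2 | 3 | 4 | 5 | 5
  1 | 1 | 2 | 3 | 4 | 5 | 6
  1 | 2 | 3 | 4 | 5 | 6 | 7

giving w = (1, 5, 3, 4, 6, 7, 2) via Δ²R.

Rothe diagram D(w) (7 cells), 2 SE-corners (essential conditions):

[(2, 4, 1), (6, 2, 1)]


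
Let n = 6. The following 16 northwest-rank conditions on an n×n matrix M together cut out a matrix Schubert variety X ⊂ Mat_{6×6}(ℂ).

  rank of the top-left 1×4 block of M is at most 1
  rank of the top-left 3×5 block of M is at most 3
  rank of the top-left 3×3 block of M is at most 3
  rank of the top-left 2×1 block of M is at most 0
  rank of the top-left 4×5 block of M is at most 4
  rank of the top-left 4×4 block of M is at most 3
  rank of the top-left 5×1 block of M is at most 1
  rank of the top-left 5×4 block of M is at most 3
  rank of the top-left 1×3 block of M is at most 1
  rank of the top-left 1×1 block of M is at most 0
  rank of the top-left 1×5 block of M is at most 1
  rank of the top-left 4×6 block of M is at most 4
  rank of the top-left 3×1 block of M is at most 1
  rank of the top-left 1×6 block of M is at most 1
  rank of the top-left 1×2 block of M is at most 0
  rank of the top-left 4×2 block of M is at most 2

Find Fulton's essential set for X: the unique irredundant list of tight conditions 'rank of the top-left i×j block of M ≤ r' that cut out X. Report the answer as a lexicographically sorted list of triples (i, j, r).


Rank table r_w(6×6) implied by the 16 constraints:

  row 1: 0  0  1  1  1  1
  row 2: 0  1  2  2  2  2
  row 3: 1  2  3  3  3  3
  row 4: 1  2  3  3  4  4
  row 5: 1  2  3  3  4  5
  row 6: 1  2  3  4  5  6

hence w(1..6) = (3, 2, 1, 5, 6, 4).

|D(w)|=5, |Ess(w)|=3:

[(1, 2, 0), (2, 1, 0), (5, 4, 3)]


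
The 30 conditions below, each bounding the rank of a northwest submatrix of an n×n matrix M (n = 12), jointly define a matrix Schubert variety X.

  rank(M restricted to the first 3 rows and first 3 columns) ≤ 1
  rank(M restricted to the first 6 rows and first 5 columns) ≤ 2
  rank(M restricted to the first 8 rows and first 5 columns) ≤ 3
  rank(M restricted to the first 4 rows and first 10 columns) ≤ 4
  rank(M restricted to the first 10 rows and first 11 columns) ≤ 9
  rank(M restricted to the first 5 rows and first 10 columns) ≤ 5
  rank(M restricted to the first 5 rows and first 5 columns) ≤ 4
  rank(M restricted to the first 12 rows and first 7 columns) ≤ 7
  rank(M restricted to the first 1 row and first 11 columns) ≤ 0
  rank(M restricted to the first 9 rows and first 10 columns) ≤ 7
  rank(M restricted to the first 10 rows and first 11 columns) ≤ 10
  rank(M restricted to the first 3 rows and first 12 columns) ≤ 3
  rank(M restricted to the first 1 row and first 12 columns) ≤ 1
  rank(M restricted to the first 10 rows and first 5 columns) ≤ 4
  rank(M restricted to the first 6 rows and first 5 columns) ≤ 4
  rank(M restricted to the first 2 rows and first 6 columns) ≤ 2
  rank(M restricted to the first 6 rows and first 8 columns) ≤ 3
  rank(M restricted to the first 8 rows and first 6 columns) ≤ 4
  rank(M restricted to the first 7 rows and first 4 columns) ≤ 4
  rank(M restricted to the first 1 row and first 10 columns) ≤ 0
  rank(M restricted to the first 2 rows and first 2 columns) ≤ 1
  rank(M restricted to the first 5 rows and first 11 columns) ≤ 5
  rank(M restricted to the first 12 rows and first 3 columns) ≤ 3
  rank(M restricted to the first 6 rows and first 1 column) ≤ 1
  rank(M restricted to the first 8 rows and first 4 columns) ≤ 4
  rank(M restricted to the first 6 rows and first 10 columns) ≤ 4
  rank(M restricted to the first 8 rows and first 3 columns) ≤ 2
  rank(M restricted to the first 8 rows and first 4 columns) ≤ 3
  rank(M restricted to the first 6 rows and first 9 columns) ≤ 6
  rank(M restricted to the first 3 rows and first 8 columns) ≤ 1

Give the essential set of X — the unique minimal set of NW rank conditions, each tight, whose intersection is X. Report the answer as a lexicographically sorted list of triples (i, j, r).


Rank table r_w(12×12) implied by the 30 constraints:

  i=1: 0 | 0 | 0 | 0 | 0 | 0 | 0 | 0 | 0 | 0 | 0 | 1
  i=2: 1 | 1 | 1 | 1 | 1 | 1 | 1 | 1 | 1 | 1 | 1 | 2
  i=3: 1 | 1 | 1 | 1 | 1 | 1 | 1 | 1 | 2 | 2 | 2 | 3
  i=4: 1 | 2 | 2 | 2 | 2 | 2 | 2 | 2 | 3 | 3 | 3 | 4
  i=5: 1 | 2 | 2 | 2 | 2 | 3 | 3 | 3 | 4 | 4 | 4 | 5
  i=6: 1 | 2 | 2 | 2 | 2 | 3 | 3 | 3 | 4 | 4 | 5 | 6
  i=7: 1 | 2 | 2 | 3 | 3 | 4 | 4 | 4 | 5 | 5 | 6 | 7
  i=8: 1 | 2 | 2 | 3 | 3 | 4 | 5 | 5 | 6 | 6 | 7 | 8
  i=9: 1 | 2 | 3 | 4 | 4 | 5 | 6 | 6 | 7 | 7 | 8 | 9
  i=10: 1 | 2 | 3 | 4 | 4 | 5 | 6 | 7 | 8 | 8 | 9 | 10
  i=11: 1 | 2 | 3 | 4 | 5 | 6 | 7 | 8 | 9 | 9 | 10 | 11
  i=12: 1 | 2 | 3 | 4 | 5 | 6 | 7 | 8 | 9 | 10 | 11 | 12

second differences of R give the permutation w = (12, 1, 9, 2, 6, 11, 4, 7, 3, 8, 5, 10).

ℓ(w)=31; the 8 essential cells (i,j,r):

[(1, 11, 0), (3, 8, 1), (6, 5, 2), (6, 8, 3), (6, 10, 4), (8, 3, 2), (8, 5, 3), (10, 5, 4)]


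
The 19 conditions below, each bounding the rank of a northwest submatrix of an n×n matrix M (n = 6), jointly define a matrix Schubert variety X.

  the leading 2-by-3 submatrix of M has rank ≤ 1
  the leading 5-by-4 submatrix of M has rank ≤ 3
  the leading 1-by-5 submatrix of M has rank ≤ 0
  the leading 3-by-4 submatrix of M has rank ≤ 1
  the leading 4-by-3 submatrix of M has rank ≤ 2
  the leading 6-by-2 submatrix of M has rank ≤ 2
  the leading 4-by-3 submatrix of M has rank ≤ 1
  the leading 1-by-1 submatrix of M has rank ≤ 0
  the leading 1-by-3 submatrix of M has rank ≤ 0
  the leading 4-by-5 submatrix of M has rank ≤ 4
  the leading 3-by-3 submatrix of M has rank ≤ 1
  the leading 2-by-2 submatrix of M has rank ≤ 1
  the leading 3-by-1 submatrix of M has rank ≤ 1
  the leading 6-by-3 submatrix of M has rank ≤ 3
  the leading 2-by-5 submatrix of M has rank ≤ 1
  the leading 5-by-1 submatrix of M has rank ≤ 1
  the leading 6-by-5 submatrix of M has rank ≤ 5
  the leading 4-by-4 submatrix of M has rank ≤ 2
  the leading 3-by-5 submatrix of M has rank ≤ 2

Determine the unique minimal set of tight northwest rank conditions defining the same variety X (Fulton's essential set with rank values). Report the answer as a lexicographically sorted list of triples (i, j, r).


Recovering R(i,j) via the rank-extension bound from the 19 conditions:

  0  0  0  0  0  1
  1  1  1  1  1  2
  1  1  1  1  2  3
  1  1  1  2  3  4
  1  2  2  3  4  5
  1  2  3  4  5  6

hence w(1..6) = (6, 1, 5, 4, 2, 3).

ℓ(w)=10; the 3 essential cells (i,j,r):

[(1, 5, 0), (3, 4, 1), (4, 3, 1)]


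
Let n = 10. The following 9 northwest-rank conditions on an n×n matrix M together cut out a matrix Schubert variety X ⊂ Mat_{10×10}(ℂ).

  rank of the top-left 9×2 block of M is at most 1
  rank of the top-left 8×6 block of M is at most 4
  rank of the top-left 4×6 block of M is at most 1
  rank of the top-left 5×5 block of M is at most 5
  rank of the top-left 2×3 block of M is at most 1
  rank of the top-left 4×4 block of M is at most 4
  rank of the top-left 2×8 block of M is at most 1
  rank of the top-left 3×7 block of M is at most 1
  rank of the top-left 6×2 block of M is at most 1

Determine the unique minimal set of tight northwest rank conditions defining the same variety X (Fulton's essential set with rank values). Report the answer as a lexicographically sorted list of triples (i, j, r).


Rank table r_w(10×10) implied by the 9 constraints:

  i=1: 1 | 1 | 1 | 1 | 1 | 1 | 1 | 1 | 1 | 1
  i=2: 1 | 1 | 1 | 1 | 1 | 1 | 1 | 1 | 2 | 2
  i=3: 1 | 1 | 1 | 1 | 1 | 1 | 1 | 2 | 3 | 3
  i=4: 1 | 1 | 1 | 1 | 1 | 1 | 2 | 3 | 4 | 4
  i=5: 1 | 1 | 2 | 2 | 2 | 2 | 3 | 4 | 5 | 5
  i=6: 1 | 1 | 2 | 3 | 3 | 3 | 4 | 5 | 6 | 6
  i=7: 1 | 1 | 2 | 3 | 4 | 4 | 5 | 6 | 7 | 7
  i=8: 1 | 1 | 2 | 3 | 4 | 4 | 5 | 6 | 7 | 8
  i=9: 1 | 1 | 2 | 3 | 4 | 5 | 6 | 7 | 8 | 9
  i=10: 1 | 2 | 3 | 4 | 5 | 6 | 7 | 8 | 9 | 10

second differences of R give the permutation w = (1, 9, 8, 7, 3, 4, 5, 10, 6, 2).

Fulton essential set (5 of the 24 Rothe cells):

[(2, 8, 1), (3, 7, 1), (4, 6, 1), (8, 6, 4), (9, 2, 1)]


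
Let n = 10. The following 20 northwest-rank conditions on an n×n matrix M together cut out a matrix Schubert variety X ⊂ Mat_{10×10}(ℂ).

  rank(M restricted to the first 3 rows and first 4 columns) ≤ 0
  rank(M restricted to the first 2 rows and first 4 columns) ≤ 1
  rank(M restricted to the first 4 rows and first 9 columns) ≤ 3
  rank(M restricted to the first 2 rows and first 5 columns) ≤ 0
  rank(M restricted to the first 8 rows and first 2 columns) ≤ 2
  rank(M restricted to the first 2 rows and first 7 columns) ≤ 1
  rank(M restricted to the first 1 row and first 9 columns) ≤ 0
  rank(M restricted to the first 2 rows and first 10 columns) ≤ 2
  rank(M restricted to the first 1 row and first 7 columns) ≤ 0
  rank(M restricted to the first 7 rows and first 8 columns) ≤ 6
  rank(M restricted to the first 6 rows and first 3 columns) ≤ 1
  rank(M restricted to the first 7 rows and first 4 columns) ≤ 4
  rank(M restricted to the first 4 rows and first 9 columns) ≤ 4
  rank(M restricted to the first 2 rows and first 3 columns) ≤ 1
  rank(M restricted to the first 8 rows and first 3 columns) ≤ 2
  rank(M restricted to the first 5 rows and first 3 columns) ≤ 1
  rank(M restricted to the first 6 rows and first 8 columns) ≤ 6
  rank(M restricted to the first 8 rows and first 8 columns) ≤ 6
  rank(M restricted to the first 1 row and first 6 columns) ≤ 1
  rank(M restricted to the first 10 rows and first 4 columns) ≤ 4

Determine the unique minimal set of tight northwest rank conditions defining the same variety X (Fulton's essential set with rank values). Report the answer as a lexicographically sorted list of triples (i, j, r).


Propagating the 20 rank bounds to every northwest block:

  0 0 0 0 0 0 0 0 0 1
  0 0 0 0 0 1 1 1 1 2
  0 0 0 0 1 2 2 2 2 3
  1 1 1 1 2 3 3 3 3 4
  1 1 1 2 3 4 4 4 4 5
  1 1 1 2 3 4 5 5 5 6
  1 2 2 3 4 5 6 6 6 7
  1 2 2 3 4 5 6 6 7 8
  1 2 3 4 5 6 7 7 8 9
  1 2 3 4 5 6 7 8 9 10

giving w = (10, 6, 5, 1, 4, 7, 2, 9, 3, 8) via Δ²R.

|D(w)|=24, |Ess(w)|=6:

[(1, 9, 0), (2, 5, 0), (3, 4, 0), (6, 3, 1), (8, 3, 2), (8, 8, 6)]


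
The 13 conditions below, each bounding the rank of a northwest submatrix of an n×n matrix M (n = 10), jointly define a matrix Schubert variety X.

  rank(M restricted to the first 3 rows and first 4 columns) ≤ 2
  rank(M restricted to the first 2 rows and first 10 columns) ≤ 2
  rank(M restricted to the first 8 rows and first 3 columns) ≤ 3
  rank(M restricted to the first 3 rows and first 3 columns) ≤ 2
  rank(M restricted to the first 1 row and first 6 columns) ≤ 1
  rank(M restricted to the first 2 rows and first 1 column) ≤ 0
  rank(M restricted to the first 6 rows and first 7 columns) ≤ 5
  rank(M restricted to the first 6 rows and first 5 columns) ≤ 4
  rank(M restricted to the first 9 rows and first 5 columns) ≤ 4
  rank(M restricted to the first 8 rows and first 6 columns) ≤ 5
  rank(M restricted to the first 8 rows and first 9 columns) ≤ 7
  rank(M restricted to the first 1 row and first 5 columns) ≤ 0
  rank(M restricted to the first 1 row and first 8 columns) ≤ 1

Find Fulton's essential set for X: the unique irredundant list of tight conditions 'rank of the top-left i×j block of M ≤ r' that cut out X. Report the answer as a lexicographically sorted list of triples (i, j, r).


Computing R[i][j] = min implied NW-rank bound (n=10, 13 conditions):

  0, 0, 0, 0, 0, 1, 1, 1, 1, 1
  0, 1, 1, 1, 1, 2, 2, 2, 2, 2
  1, 2, 2, 2, 2, 3, 3, 3, 3, 3
  1, 2, 3, 3, 3, 4, 4, 4, 4, 4
  1, 2, 3, 4, 4, 5, 5, 5, 5, 5
  1, 2, 3, 4, 4, 5, 5, 6, 6, 6
  1, 2, 3, 4, 4, 5, 6, 7, 7, 7
  1, 2, 3, 4, 4, 5, 6, 7, 7, 8
  1, 2, 3, 4, 4, 5, 6, 7, 8, 9
  1, 2, 3, 4, 5, 6, 7, 8, 9, 10

giving w = (6, 2, 1, 3, 4, 8, 7, 10, 9, 5) via Δ²R.

D(w) has 12 cells with 5 SE-corners; essential set:

[(1, 5, 0), (2, 1, 0), (6, 7, 5), (8, 9, 7), (9, 5, 4)]


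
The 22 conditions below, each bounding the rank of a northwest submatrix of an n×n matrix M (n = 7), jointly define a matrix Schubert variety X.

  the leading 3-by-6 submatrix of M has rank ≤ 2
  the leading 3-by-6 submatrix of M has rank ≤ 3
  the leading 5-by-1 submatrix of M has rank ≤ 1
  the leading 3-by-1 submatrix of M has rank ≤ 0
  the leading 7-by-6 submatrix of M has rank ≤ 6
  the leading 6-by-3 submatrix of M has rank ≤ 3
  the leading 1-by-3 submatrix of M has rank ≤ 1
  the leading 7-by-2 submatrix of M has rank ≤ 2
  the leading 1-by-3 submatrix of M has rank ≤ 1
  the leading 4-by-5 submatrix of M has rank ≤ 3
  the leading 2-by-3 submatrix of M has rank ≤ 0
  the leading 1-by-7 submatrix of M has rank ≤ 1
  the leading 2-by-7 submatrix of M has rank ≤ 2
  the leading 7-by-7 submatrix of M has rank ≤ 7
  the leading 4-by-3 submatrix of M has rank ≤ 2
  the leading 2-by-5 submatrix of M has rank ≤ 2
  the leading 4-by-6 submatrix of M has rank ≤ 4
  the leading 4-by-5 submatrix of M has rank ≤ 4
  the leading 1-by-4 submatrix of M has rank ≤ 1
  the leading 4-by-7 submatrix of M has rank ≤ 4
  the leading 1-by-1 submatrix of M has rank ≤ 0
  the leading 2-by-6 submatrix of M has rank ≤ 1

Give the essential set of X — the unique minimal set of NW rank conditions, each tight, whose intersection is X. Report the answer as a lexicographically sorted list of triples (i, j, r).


Rank table r_w(7×7) implied by the 22 constraints:

  row 1: 0 | 0 | 0 | 1 | 1 | 1 | 1
  row 2: 0 | 0 | 0 | 1 | 1 | 1 | 2
  row 3: 0 | 1 | 1 | 2 | 2 | 2 | 3
  row 4: 1 | 2 | 2 | 3 | 3 | 3 | 4
  row 5: 1 | 2 | 3 | 4 | 4 | 4 | 5
  row 6: 1 | 2 | 3 | 4 | 5 | 5 | 6
  row 7: 1 | 2 | 3 | 4 | 5 | 6 | 7

second differences of R give the permutation w = (4, 7, 2, 1, 3, 5, 6).

ℓ(w)=9; the 3 essential cells (i,j,r):

[(2, 3, 0), (2, 6, 1), (3, 1, 0)]


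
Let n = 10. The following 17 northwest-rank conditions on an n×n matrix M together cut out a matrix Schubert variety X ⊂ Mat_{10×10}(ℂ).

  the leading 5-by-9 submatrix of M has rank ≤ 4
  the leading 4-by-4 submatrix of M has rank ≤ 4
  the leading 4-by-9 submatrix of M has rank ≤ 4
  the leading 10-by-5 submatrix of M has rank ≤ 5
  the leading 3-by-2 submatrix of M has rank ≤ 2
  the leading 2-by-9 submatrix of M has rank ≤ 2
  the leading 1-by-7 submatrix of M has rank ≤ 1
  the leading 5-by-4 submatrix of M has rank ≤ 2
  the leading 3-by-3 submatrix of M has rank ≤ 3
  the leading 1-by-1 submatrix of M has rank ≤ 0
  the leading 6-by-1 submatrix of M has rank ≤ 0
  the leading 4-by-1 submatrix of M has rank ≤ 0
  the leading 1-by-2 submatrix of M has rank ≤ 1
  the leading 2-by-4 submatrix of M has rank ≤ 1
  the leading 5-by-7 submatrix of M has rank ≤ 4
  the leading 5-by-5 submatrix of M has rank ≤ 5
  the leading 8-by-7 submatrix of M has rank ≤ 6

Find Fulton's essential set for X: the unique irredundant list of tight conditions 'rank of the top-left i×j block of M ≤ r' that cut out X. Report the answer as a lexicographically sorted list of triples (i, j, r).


Rank table r_w(10×10) implied by the 17 constraints:

  0 | 1 | 1 | 1 | 1 | 1 | 1 | 1 | 1 | 1
  0 | 1 | 1 | 1 | 2 | 2 | 2 | 2 | 2 | 2
  0 | 1 | 2 | 2 | 3 | 3 | 3 | 3 | 3 | 3
  0 | 1 | 2 | 2 | 3 | 4 | 4 | 4 | 4 | 4
  0 | 1 | 2 | 2 | 3 | 4 | 4 | 4 | 4 | 5
  0 | 1 | 2 | 3 | 4 | 5 | 5 | 5 | 5 | 6
  1 | 2 | 3 | 4 | 5 | 6 | 6 | 6 | 6 | 7
  1 | 2 | 3 | 4 | 5 | 6 | 6 | 7 | 7 | 8
  1 | 2 | 3 | 4 | 5 | 6 | 7 | 8 | 8 | 9
  1 | 2 | 3 | 4 | 5 | 6 | 7 | 8 | 9 | 10

hence w(1..10) = (2, 5, 3, 6, 10, 4, 1, 8, 7, 9).

|D(w)|=14, |Ess(w)|=5:

[(2, 4, 1), (5, 4, 2), (5, 9, 4), (6, 1, 0), (8, 7, 6)]


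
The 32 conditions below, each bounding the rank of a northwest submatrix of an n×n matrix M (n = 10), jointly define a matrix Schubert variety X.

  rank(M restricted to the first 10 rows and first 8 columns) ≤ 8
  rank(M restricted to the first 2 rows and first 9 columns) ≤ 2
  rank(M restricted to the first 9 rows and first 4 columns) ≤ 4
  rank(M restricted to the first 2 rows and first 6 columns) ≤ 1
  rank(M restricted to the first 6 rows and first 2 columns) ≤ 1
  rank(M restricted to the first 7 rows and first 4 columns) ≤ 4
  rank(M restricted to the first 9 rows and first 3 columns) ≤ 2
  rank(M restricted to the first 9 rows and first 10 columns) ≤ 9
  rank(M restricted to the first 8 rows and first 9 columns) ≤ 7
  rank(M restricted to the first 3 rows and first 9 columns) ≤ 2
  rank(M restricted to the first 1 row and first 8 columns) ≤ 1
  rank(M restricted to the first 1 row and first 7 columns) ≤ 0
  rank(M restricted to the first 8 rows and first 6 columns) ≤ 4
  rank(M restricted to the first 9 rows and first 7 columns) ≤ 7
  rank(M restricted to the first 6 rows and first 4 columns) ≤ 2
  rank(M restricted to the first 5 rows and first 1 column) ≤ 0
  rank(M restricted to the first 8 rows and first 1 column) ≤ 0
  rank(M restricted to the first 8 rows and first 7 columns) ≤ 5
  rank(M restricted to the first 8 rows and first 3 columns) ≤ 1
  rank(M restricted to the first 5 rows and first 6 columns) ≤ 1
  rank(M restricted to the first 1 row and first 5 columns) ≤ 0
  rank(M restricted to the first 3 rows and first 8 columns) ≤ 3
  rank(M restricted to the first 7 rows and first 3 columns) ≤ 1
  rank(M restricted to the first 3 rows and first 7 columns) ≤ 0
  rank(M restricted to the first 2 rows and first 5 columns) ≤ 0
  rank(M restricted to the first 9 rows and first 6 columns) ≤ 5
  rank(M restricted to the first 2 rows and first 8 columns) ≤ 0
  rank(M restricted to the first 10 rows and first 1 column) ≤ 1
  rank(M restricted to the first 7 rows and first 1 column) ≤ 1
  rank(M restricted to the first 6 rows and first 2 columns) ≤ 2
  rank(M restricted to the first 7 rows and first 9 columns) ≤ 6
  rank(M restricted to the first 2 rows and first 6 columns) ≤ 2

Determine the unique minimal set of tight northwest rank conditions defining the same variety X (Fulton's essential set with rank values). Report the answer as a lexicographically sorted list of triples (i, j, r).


Propagating the 32 rank bounds to every northwest block:

  R[1]: 0 | 0 | 0 | 0 | 0 | 0 | 0 | 0 | 1 | 1
  R[2]: 0 | 0 | 0 | 0 | 0 | 0 | 0 | 0 | 1 | 2
  R[3]: 0 | 0 | 0 | 0 | 0 | 0 | 0 | 1 | 2 | 3
  R[4]: 0 | 1 | 1 | 1 | 1 | 1 | 1 | 2 | 3 | 4
  R[5]: 0 | 1 | 1 | 1 | 1 | 1 | 2 | 3 | 4 | 5
  R[6]: 0 | 1 | 1 | 2 | 2 | 2 | 3 | 4 | 5 | 6
  R[7]: 0 | 1 | 1 | 2 | 3 | 3 | 4 | 5 | 6 | 7
  R[8]: 0 | 1 | 1 | 2 | 3 | 4 | 5 | 6 | 7 | 8
  R[9]: 1 | 2 | 2 | 3 | 4 | 5 | 6 | 7 | 8 | 9
  R[10]: 1 | 2 | 3 | 4 | 5 | 6 | 7 | 8 | 9 | 10

the unique w with this rank table is (9, 10, 8, 2, 7, 4, 5, 6, 1, 3).

ℓ(w)=35; the 5 essential cells (i,j,r):

[(2, 8, 0), (3, 7, 0), (5, 6, 1), (8, 1, 0), (8, 3, 1)]


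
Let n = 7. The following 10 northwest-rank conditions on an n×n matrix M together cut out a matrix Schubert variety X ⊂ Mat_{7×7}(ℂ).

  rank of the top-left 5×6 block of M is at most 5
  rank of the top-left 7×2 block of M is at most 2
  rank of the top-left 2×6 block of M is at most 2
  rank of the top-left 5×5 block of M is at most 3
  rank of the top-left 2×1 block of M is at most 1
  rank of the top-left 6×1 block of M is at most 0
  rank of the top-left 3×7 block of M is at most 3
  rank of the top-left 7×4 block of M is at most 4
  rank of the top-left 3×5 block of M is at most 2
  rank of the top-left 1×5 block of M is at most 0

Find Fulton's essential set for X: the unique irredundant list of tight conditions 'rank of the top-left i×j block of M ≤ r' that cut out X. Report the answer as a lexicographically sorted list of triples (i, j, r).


Recovering R(i,j) via the rank-extension bound from the 10 conditions:

  R[1]: 0 | 0 | 0 | 0 | 0 | 1 | 1
  R[2]: 0 | 1 | 1 | 1 | 1 | 2 | 2
  R[3]: 0 | 1 | 2 | 2 | 2 | 3 | 3
  R[4]: 0 | 1 | 2 | 3 | 3 | 4 | 4
  R[5]: 0 | 1 | 2 | 3 | 3 | 4 | 5
  R[6]: 0 | 1 | 2 | 3 | 4 | 5 | 6
  R[7]: 1 | 2 | 3 | 4 | 5 | 6 | 7

so w = (6, 2, 3, 4, 7, 5, 1).

Fulton essential set (3 of the 11 Rothe cells):

[(1, 5, 0), (5, 5, 3), (6, 1, 0)]


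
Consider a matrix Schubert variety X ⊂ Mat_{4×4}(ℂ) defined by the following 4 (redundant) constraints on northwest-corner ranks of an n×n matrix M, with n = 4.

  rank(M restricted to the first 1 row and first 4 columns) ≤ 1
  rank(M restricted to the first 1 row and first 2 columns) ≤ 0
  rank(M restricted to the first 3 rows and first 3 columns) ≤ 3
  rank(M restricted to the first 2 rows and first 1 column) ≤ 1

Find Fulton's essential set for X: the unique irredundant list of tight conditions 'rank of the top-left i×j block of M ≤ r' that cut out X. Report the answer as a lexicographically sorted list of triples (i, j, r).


Propagating the 4 rank bounds to every northwest block:

  row 1: 0 | 0 | 1 | 1
  row 2: 1 | 1 | 2 | 2
  row 3: 1 | 2 | 3 | 3
  row 4: 1 | 2 | 3 | 4

second differences of R give the permutation w = (3, 1, 2, 4).

Rothe diagram D(w) (2 cells), 1 SE-corner (essential condition):

[(1, 2, 0)]


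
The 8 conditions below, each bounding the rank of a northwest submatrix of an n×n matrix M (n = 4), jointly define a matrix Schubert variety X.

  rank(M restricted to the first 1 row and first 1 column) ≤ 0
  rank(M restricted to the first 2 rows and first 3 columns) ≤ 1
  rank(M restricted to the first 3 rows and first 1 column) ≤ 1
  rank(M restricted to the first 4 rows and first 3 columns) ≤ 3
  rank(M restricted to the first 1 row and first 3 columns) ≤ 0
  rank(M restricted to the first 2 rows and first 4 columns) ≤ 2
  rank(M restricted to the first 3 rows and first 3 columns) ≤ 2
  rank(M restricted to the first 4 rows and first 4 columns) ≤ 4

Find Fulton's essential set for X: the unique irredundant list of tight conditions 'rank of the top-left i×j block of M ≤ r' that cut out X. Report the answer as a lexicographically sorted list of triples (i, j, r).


The tightest implied rank at each (i,j), from the 8 conditions:

  R[1]: 0, 0, 0, 1
  R[2]: 1, 1, 1, 2
  R[3]: 1, 2, 2, 3
  R[4]: 1, 2, 3, 4

the unique w with this rank table is (4, 1, 2, 3).

ℓ(w)=3; the 1 essential cell (i,j,r):

[(1, 3, 0)]


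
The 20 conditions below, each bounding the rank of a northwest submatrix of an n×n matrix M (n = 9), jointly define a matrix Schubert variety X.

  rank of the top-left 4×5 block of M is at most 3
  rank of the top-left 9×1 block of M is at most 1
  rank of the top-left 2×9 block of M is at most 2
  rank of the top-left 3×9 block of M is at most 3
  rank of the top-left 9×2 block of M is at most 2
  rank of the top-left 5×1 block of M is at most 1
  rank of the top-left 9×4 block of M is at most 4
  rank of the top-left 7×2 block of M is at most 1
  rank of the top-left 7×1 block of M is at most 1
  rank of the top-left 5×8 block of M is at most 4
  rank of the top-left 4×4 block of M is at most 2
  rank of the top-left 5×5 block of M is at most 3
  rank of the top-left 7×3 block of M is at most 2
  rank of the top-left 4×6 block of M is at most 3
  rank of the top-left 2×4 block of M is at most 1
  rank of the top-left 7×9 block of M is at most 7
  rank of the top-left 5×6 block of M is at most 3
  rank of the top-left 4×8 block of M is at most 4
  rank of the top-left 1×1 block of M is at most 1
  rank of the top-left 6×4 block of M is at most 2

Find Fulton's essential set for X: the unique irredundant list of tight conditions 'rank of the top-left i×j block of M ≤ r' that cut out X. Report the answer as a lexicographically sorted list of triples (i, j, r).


The tightest implied rank at each (i,j), from the 20 conditions:

  1 | 1 | 1 | 1 | 1 | 1 | 1 | 1 | 1
  1 | 1 | 1 | 1 | 2 | 2 | 2 | 2 | 2
  1 | 1 | 2 | 2 | 3 | 3 | 3 | 3 | 3
  1 | 1 | 2 | 2 | 3 | 3 | 4 | 4 | 4
  1 | 1 | 2 | 2 | 3 | 3 | 4 | 4 | 5
  1 | 1 | 2 | 2 | 3 | 4 | 5 | 5 | 6
  1 | 1 | 2 | 3 | 4 | 5 | 6 | 6 | 7
  1 | 2 | 3 | 4 | 5 | 6 | 7 | 7 | 8
  1 | 2 | 3 | 4 | 5 | 6 | 7 | 8 | 9

reading off 1-entries of Δ²R: w = (1, 5, 3, 7, 9, 6, 4, 2, 8).

ℓ(w)=14; the 5 essential cells (i,j,r):

[(2, 4, 1), (5, 6, 3), (5, 8, 4), (6, 4, 2), (7, 2, 1)]


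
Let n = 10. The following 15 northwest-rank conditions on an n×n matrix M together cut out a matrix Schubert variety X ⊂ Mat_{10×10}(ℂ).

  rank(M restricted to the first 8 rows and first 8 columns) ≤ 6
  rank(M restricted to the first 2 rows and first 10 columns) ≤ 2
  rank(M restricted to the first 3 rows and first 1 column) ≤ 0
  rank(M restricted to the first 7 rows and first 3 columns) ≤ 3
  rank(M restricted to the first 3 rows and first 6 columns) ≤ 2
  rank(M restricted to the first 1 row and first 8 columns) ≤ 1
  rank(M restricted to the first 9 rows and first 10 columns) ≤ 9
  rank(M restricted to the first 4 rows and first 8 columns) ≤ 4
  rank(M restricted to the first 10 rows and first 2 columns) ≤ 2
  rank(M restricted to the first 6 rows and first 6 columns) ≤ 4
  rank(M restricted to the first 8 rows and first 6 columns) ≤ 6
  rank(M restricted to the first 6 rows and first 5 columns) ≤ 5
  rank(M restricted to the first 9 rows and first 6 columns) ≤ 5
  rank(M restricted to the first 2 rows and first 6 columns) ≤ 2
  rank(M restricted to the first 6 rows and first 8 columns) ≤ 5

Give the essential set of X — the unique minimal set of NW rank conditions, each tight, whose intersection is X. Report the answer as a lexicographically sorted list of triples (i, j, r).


Recovering R(i,j) via the rank-extension bound from the 15 conditions:

  i=1: 0 | 1 | 1 | 1 | 1 | 1 | 1 | 1 | 1 | 1
  i=2: 0 | 1 | 2 | 2 | 2 | 2 | 2 | 2 | 2 | 2
  i=3: 0 | 1 | 2 | 2 | 2 | 2 | 3 | 3 | 3 | 3
  i=4: 1 | 2 | 3 | 3 | 3 | 3 | 4 | 4 | 4 | 4
  i=5: 1 | 2 | 3 | 4 | 4 | 4 | 5 | 5 | 5 | 5
  i=6: 1 | 2 | 3 | 4 | 4 | 4 | 5 | 5 | 6 | 6
  i=7: 1 | 2 | 3 | 4 | 5 | 5 | 6 | 6 | 7 | 7
  i=8: 1 | 2 | 3 | 4 | 5 | 5 | 6 | 6 | 7 | 8
  i=9: 1 | 2 | 3 | 4 | 5 | 5 | 6 | 7 | 8 | 9
  i=10: 1 | 2 | 3 | 4 | 5 | 6 | 7 | 8 | 9 | 10

so w = (2, 3, 7, 1, 4, 9, 5, 10, 8, 6).

Fulton essential set (6 of the 12 Rothe cells):

[(3, 1, 0), (3, 6, 2), (6, 6, 4), (6, 8, 5), (8, 8, 6), (9, 6, 5)]


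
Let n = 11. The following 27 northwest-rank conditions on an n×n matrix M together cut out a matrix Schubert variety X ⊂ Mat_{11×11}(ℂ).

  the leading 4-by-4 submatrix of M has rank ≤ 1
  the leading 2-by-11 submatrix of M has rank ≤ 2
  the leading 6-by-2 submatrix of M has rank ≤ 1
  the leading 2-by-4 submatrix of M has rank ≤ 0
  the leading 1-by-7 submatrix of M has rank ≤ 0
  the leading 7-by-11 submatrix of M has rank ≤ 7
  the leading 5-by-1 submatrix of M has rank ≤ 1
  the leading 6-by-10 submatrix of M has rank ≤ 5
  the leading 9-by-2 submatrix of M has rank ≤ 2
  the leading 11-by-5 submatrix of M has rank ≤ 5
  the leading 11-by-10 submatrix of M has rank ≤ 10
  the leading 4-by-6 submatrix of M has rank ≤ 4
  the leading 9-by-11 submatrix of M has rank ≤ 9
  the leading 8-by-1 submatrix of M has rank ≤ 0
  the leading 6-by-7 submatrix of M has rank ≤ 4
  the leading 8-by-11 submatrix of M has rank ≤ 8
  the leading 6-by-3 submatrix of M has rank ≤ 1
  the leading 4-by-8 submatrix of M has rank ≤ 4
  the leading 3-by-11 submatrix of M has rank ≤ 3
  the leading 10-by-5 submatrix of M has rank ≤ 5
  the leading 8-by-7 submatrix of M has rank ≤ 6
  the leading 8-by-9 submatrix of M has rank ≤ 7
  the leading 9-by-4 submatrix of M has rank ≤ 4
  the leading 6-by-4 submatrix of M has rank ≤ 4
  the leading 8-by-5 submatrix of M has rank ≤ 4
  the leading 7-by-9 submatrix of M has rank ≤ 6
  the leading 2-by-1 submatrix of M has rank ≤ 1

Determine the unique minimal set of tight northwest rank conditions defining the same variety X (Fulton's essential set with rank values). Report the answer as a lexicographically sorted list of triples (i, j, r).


Recovering R(i,j) via the rank-extension bound from the 27 conditions:

  R[1]: 0 | 0 | 0 | 0 | 0 | 0 | 0 | 1 | 1 | 1 | 1
  R[2]: 0 | 0 | 0 | 0 | 1 | 1 | 1 | 2 | 2 | 2 | 2
  R[3]: 0 | 1 | 1 | 1 | 2 | 2 | 2 | 3 | 3 | 3 | 3
  R[4]: 0 | 1 | 1 | 1 | 2 | 3 | 3 | 4 | 4 | 4 | 4
  R[5]: 0 | 1 | 1 | 2 | 3 | 4 | 4 | 5 | 5 | 5 | 5
  R[6]: 0 | 1 | 1 | 2 | 3 | 4 | 4 | 5 | 5 | 5 | 6
  R[7]: 0 | 1 | 2 | 3 | 4 | 5 | 5 | 6 | 6 | 6 | 7
  R[8]: 0 | 1 | 2 | 3 | 4 | 5 | 6 | 7 | 7 | 7 | 8
  R[9]: 1 | 2 | 3 | 4 | 5 | 6 | 7 | 8 | 8 | 8 | 9
  R[10]: 1 | 2 | 3 | 4 | 5 | 6 | 7 | 8 | 9 | 9 | 10
  R[11]: 1 | 2 | 3 | 4 | 5 | 6 | 7 | 8 | 9 | 10 | 11

reading off 1-entries of Δ²R: w = (8, 5, 2, 6, 4, 11, 3, 7, 1, 9, 10).

7 SE-corners of the 24-cell Rothe diagram give Ess(w):

[(1, 7, 0), (2, 4, 0), (4, 4, 1), (6, 3, 1), (6, 7, 4), (6, 10, 5), (8, 1, 0)]
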